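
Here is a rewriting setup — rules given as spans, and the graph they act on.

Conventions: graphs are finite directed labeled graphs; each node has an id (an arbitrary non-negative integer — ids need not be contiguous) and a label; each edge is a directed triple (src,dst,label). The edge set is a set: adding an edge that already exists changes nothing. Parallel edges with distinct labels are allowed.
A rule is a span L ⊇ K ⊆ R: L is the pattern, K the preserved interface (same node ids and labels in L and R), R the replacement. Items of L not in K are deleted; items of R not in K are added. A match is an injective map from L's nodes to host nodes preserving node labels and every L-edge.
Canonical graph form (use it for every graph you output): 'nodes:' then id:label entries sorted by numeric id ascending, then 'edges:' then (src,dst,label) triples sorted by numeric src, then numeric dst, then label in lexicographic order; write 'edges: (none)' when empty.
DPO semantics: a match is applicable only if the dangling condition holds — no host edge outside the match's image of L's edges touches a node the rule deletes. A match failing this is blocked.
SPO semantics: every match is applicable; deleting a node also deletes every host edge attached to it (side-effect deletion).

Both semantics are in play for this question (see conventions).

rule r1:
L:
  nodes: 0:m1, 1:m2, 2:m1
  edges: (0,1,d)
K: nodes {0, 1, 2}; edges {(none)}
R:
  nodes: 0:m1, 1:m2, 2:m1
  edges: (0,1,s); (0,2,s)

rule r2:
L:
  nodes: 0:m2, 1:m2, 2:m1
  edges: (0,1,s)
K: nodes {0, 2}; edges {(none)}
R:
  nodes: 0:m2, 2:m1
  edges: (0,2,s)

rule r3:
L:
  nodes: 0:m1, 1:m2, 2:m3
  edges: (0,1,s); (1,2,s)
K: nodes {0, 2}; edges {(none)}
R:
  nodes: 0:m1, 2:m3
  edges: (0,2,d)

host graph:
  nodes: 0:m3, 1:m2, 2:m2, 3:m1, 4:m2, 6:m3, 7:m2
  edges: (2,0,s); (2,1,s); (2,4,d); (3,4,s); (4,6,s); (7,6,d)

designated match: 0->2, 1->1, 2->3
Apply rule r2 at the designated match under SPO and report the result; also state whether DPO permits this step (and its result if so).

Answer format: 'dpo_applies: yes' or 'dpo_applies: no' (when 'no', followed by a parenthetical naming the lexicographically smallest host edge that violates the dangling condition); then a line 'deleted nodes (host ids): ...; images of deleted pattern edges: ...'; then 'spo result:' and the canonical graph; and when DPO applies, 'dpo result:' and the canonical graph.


dpo_applies: yes
deleted nodes (host ids): 1; images of deleted pattern edges: (2,1,s)
spo result:
nodes: 0:m3, 2:m2, 3:m1, 4:m2, 6:m3, 7:m2
edges: (2,0,s); (2,3,s); (2,4,d); (3,4,s); (4,6,s); (7,6,d)
dpo result:
nodes: 0:m3, 2:m2, 3:m1, 4:m2, 6:m3, 7:m2
edges: (2,0,s); (2,3,s); (2,4,d); (3,4,s); (4,6,s); (7,6,d)


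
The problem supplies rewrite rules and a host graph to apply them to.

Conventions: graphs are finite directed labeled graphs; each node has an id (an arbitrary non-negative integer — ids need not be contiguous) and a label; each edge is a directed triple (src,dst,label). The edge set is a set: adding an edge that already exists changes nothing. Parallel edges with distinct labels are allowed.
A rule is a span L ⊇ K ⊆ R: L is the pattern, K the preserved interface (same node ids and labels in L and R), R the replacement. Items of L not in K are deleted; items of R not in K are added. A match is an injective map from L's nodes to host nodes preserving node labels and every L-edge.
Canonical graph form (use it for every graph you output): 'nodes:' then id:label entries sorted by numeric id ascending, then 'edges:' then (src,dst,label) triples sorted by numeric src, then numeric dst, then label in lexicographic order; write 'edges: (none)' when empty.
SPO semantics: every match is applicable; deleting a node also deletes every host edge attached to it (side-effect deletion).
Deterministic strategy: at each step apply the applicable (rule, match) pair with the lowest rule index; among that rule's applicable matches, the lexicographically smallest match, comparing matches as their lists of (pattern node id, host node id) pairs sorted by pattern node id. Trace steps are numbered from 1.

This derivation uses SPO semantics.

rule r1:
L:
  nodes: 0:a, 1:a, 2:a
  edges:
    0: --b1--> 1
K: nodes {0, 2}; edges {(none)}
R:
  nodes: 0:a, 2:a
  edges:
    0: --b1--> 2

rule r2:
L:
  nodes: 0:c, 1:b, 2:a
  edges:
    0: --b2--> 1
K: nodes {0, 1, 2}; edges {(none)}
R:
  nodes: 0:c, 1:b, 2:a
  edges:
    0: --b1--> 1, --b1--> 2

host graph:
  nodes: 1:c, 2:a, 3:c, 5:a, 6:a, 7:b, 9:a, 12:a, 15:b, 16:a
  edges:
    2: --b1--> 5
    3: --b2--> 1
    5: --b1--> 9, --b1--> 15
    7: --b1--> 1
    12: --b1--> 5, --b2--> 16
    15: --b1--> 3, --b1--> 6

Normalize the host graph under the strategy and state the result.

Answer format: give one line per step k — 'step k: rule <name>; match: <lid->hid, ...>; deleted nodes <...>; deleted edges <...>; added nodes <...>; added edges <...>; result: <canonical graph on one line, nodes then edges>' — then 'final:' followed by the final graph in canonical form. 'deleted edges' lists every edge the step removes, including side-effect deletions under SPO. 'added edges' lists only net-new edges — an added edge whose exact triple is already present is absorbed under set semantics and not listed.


step 1: rule r1; match: 0->2, 1->5, 2->6; deleted nodes 5; deleted edges (2,5,b1); (5,9,b1); (5,15,b1); (12,5,b1); added nodes (none); added edges (2,6,b1); result: nodes: 1:c, 2:a, 3:c, 6:a, 7:b, 9:a, 12:a, 15:b, 16:a edges: (2,6,b1); (3,1,b2); (7,1,b1); (12,16,b2); (15,3,b1); (15,6,b1)
step 2: rule r1; match: 0->2, 1->6, 2->9; deleted nodes 6; deleted edges (2,6,b1); (15,6,b1); added nodes (none); added edges (2,9,b1); result: nodes: 1:c, 2:a, 3:c, 7:b, 9:a, 12:a, 15:b, 16:a edges: (2,9,b1); (3,1,b2); (7,1,b1); (12,16,b2); (15,3,b1)
step 3: rule r1; match: 0->2, 1->9, 2->12; deleted nodes 9; deleted edges (2,9,b1); added nodes (none); added edges (2,12,b1); result: nodes: 1:c, 2:a, 3:c, 7:b, 12:a, 15:b, 16:a edges: (2,12,b1); (3,1,b2); (7,1,b1); (12,16,b2); (15,3,b1)
step 4: rule r1; match: 0->2, 1->12, 2->16; deleted nodes 12; deleted edges (2,12,b1); (12,16,b2); added nodes (none); added edges (2,16,b1); result: nodes: 1:c, 2:a, 3:c, 7:b, 15:b, 16:a edges: (2,16,b1); (3,1,b2); (7,1,b1); (15,3,b1)
final:
nodes: 1:c, 2:a, 3:c, 7:b, 15:b, 16:a
edges: (2,16,b1); (3,1,b2); (7,1,b1); (15,3,b1)


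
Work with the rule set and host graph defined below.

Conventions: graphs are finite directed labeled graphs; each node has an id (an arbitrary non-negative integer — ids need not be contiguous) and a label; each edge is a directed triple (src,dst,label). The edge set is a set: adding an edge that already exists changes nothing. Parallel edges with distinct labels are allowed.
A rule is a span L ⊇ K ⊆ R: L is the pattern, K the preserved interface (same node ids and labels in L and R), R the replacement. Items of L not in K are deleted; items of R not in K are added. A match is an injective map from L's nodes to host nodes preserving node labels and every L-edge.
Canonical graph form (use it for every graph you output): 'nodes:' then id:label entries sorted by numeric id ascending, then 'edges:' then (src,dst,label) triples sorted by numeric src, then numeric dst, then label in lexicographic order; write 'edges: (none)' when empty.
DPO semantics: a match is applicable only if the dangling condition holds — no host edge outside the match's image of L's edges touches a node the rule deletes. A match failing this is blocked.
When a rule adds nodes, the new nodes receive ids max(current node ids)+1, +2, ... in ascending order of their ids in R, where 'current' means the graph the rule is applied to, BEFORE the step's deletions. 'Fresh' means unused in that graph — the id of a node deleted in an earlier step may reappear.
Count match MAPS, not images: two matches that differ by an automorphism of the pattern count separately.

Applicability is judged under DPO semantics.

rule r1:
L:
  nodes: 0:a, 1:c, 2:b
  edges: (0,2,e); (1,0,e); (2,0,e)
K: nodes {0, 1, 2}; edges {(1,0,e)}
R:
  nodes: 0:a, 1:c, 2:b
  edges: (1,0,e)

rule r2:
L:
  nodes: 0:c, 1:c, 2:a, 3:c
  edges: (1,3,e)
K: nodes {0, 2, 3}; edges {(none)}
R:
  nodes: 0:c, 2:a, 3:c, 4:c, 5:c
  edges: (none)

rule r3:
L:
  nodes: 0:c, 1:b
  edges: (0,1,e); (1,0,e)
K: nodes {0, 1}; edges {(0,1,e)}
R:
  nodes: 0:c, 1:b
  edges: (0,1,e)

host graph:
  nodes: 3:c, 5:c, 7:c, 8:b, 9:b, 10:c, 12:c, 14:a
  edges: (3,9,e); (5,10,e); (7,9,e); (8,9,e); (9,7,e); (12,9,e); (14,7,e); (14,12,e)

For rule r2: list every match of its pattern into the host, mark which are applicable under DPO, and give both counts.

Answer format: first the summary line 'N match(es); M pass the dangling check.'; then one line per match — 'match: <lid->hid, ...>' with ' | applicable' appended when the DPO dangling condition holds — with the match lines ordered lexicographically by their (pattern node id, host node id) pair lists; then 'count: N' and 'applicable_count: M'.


3 match(es); 3 pass the dangling check.
match: 0->3, 1->5, 2->14, 3->10 | applicable
match: 0->7, 1->5, 2->14, 3->10 | applicable
match: 0->12, 1->5, 2->14, 3->10 | applicable
count: 3
applicable_count: 3


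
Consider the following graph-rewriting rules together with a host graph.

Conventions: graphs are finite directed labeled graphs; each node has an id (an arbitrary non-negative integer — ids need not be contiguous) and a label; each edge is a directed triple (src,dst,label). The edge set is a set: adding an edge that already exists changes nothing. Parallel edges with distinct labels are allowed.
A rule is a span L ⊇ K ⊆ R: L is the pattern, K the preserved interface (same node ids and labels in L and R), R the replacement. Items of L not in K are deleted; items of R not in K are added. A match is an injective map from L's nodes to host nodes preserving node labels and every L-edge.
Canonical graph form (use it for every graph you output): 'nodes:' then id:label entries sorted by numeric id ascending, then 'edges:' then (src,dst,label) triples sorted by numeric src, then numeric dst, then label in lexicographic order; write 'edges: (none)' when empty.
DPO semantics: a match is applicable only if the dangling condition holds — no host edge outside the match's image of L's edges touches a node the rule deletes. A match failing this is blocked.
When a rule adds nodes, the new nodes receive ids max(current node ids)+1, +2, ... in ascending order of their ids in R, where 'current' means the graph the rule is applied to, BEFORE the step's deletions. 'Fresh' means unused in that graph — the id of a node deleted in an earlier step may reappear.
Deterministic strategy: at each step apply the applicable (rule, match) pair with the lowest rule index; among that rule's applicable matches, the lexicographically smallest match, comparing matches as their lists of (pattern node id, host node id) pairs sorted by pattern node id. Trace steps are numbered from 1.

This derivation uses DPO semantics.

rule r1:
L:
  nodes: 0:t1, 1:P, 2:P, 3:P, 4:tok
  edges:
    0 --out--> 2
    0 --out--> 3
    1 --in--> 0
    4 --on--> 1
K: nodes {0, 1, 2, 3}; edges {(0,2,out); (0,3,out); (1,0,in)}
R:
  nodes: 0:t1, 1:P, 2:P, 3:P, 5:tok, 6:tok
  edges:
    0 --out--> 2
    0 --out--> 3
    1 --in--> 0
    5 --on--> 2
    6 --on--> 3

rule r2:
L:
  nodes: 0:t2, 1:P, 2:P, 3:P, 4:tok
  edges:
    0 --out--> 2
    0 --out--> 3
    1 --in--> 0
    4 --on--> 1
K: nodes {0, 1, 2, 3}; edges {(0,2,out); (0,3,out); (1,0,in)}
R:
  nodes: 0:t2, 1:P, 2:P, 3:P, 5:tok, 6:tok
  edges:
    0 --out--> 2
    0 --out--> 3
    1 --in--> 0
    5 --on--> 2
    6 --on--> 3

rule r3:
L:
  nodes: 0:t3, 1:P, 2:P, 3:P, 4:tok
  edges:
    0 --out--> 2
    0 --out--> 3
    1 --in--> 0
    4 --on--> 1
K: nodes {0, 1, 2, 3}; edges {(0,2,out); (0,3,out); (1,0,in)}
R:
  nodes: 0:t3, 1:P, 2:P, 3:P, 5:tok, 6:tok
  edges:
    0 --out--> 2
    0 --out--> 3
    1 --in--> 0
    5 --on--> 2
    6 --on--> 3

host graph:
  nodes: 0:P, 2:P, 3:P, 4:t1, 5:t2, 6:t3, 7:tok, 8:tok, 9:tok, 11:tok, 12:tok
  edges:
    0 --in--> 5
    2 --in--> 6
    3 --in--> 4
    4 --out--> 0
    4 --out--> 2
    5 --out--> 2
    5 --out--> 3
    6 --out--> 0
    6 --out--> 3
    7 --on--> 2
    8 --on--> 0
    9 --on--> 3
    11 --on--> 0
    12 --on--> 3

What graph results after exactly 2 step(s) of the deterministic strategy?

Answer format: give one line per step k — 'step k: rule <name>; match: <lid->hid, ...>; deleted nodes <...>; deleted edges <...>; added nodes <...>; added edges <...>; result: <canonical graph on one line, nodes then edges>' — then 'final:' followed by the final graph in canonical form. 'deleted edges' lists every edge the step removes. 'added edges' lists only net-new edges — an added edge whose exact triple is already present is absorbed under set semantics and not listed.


step 1: rule r1; match: 0->4, 1->3, 2->0, 3->2, 4->9; deleted nodes 9; deleted edges (9,3,on); added nodes 13, 14; added edges (13,0,on); (14,2,on); result: nodes: 0:P, 2:P, 3:P, 4:t1, 5:t2, 6:t3, 7:tok, 8:tok, 11:tok, 12:tok, 13:tok, 14:tok edges: (0,5,in); (2,6,in); (3,4,in); (4,0,out); (4,2,out); (5,2,out); (5,3,out); (6,0,out); (6,3,out); (7,2,on); (8,0,on); (11,0,on); (12,3,on); (13,0,on); (14,2,on)
step 2: rule r1; match: 0->4, 1->3, 2->0, 3->2, 4->12; deleted nodes 12; deleted edges (12,3,on); added nodes 15, 16; added edges (15,0,on); (16,2,on); result: nodes: 0:P, 2:P, 3:P, 4:t1, 5:t2, 6:t3, 7:tok, 8:tok, 11:tok, 13:tok, 14:tok, 15:tok, 16:tok edges: (0,5,in); (2,6,in); (3,4,in); (4,0,out); (4,2,out); (5,2,out); (5,3,out); (6,0,out); (6,3,out); (7,2,on); (8,0,on); (11,0,on); (13,0,on); (14,2,on); (15,0,on); (16,2,on)
final:
nodes: 0:P, 2:P, 3:P, 4:t1, 5:t2, 6:t3, 7:tok, 8:tok, 11:tok, 13:tok, 14:tok, 15:tok, 16:tok
edges: (0,5,in); (2,6,in); (3,4,in); (4,0,out); (4,2,out); (5,2,out); (5,3,out); (6,0,out); (6,3,out); (7,2,on); (8,0,on); (11,0,on); (13,0,on); (14,2,on); (15,0,on); (16,2,on)


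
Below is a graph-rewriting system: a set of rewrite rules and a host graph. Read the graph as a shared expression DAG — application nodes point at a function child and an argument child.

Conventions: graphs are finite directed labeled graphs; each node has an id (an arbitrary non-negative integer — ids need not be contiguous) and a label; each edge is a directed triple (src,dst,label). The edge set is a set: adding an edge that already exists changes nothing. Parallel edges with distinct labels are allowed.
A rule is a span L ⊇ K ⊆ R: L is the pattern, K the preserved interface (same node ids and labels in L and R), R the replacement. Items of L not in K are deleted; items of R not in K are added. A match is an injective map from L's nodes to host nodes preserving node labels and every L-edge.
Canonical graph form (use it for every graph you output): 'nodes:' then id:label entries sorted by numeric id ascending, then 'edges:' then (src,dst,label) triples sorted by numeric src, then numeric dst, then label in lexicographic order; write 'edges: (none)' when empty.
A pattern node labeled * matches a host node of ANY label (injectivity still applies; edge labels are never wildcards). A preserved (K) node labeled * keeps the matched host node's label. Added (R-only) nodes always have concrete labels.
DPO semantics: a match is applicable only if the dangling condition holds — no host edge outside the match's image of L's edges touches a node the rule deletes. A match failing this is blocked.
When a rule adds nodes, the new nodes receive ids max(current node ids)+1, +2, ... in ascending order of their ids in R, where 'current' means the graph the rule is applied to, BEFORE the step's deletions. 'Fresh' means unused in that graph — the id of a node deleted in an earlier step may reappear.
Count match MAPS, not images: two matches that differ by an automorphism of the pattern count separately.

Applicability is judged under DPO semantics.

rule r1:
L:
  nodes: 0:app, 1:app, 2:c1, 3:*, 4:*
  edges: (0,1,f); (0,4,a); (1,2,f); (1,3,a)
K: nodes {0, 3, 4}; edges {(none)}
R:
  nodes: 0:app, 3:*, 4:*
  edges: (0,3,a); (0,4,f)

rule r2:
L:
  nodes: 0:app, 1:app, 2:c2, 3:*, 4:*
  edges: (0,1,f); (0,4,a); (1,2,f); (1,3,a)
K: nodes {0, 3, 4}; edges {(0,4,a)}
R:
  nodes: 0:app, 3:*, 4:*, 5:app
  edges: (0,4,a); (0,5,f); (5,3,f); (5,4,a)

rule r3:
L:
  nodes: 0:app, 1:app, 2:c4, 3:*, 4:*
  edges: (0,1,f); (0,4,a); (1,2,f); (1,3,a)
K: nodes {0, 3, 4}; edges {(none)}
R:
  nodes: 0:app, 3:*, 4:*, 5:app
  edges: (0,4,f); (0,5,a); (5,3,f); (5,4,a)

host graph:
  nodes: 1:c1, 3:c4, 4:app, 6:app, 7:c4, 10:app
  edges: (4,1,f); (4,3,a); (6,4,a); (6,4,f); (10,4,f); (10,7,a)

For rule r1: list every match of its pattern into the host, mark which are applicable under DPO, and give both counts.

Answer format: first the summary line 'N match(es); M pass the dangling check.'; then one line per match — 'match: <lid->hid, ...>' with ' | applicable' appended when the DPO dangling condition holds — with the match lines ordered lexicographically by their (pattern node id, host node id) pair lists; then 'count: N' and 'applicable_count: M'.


1 match(es); 0 pass the dangling check.
match: 0->10, 1->4, 2->1, 3->3, 4->7
count: 1
applicable_count: 0


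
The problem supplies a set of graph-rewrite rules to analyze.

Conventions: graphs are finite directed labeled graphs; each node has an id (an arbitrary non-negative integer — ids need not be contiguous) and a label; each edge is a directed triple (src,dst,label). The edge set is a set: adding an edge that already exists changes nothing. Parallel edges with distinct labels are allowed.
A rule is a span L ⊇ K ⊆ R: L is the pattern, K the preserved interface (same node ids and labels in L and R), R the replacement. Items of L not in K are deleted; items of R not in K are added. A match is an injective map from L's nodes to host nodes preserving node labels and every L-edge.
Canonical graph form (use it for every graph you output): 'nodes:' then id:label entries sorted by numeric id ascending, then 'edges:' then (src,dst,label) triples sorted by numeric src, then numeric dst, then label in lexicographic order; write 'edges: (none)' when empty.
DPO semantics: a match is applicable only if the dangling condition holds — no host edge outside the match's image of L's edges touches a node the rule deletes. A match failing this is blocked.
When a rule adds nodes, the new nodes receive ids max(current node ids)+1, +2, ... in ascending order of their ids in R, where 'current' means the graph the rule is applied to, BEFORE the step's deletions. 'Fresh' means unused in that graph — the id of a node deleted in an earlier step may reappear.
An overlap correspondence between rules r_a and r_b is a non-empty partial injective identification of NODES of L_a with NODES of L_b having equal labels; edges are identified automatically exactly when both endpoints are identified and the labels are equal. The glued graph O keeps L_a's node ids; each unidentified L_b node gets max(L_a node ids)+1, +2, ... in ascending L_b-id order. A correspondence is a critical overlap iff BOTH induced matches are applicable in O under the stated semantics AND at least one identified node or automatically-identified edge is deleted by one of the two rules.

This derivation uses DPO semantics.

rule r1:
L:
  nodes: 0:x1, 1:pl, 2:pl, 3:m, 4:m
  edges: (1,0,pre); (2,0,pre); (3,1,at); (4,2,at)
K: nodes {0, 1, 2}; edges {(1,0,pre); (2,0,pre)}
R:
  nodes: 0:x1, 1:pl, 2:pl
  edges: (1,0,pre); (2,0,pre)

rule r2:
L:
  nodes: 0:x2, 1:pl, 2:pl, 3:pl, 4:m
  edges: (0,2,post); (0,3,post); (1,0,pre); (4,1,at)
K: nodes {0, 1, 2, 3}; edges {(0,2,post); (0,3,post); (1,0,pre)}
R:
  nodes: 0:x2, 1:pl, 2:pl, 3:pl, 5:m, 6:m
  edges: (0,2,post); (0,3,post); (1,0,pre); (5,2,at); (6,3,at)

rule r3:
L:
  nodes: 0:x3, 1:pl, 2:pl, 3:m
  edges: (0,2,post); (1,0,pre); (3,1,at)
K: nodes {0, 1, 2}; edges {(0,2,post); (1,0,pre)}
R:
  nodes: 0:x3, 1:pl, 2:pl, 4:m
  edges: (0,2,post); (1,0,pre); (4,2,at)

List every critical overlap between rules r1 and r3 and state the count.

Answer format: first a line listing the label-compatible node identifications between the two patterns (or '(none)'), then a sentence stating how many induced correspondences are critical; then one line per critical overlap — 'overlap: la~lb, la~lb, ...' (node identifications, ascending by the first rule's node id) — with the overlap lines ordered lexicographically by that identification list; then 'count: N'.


label-compatible node identifications between L(r1) and L(r3): 1~1, 1~2, 2~1, 2~2, 3~3, 4~3
4 of the induced correspondences are critical overlaps of r1 and r3.
overlap: 1~1, 2~2, 3~3
overlap: 1~1, 3~3
overlap: 1~2, 2~1, 4~3
overlap: 2~1, 4~3
count: 4


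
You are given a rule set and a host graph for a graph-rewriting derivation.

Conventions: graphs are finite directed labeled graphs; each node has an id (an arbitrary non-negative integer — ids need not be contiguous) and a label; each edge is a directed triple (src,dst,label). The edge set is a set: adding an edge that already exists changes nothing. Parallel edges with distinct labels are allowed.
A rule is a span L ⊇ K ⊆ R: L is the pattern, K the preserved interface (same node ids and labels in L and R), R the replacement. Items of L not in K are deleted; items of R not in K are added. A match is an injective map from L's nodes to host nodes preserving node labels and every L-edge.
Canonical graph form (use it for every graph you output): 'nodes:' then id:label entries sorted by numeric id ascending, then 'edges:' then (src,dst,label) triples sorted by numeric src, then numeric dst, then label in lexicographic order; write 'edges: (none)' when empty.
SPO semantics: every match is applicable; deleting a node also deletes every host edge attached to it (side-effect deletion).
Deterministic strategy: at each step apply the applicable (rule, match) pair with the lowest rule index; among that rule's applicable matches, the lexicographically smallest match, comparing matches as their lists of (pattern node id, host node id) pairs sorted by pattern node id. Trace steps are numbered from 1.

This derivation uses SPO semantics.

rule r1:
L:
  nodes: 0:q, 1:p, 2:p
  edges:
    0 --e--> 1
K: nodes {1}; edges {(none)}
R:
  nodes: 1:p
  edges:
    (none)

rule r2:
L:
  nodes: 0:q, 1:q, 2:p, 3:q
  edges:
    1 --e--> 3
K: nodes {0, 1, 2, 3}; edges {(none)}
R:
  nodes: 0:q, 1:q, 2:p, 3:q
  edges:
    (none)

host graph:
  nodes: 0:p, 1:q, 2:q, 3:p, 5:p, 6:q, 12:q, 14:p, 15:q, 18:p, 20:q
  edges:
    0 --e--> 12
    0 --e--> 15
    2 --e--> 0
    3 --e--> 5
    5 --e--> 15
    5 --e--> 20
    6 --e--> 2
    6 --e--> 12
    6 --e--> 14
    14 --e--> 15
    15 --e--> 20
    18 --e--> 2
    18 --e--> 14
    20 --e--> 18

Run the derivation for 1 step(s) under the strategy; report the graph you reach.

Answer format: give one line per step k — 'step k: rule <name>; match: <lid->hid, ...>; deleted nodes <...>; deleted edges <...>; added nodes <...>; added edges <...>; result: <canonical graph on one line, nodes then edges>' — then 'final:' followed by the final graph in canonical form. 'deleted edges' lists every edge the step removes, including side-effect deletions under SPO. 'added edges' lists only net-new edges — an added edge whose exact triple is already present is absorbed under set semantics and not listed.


step 1: rule r1; match: 0->2, 1->0, 2->3; deleted nodes 2, 3; deleted edges (2,0,e); (3,5,e); (6,2,e); (18,2,e); added nodes (none); added edges (none); result: nodes: 0:p, 1:q, 5:p, 6:q, 12:q, 14:p, 15:q, 18:p, 20:q edges: (0,12,e); (0,15,e); (5,15,e); (5,20,e); (6,12,e); (6,14,e); (14,15,e); (15,20,e); (18,14,e); (20,18,e)
final:
nodes: 0:p, 1:q, 5:p, 6:q, 12:q, 14:p, 15:q, 18:p, 20:q
edges: (0,12,e); (0,15,e); (5,15,e); (5,20,e); (6,12,e); (6,14,e); (14,15,e); (15,20,e); (18,14,e); (20,18,e)


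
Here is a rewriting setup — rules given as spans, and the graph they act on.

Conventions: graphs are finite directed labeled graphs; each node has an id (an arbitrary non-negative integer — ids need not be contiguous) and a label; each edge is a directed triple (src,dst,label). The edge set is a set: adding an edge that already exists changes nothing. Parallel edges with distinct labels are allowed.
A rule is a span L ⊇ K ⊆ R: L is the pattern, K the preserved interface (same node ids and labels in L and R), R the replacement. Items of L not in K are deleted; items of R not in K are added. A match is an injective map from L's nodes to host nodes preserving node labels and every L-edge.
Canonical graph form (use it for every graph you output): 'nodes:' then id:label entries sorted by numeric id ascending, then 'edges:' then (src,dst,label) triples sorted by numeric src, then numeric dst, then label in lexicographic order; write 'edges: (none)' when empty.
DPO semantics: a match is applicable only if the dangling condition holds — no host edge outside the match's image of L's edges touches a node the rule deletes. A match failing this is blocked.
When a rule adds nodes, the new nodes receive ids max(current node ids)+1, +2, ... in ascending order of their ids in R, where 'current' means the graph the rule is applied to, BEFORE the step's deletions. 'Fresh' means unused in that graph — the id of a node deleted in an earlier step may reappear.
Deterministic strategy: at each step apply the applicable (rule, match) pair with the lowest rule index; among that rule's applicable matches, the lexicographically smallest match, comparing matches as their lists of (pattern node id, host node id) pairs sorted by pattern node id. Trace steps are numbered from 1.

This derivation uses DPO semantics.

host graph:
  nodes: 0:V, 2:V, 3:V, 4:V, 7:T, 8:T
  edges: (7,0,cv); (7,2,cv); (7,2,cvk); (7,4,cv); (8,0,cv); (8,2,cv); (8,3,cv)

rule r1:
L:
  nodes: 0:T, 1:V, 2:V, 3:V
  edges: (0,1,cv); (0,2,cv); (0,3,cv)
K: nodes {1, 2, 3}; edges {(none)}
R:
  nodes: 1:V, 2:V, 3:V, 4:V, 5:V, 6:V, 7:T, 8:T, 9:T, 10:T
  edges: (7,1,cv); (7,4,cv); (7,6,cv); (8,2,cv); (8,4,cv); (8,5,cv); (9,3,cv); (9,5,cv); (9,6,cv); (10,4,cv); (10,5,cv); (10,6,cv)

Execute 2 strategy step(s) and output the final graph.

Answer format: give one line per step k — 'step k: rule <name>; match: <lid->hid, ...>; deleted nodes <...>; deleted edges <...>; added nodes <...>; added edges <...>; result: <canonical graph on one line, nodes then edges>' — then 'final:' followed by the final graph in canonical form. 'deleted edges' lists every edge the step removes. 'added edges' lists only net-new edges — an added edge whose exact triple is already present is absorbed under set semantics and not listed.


step 1: rule r1; match: 0->8, 1->0, 2->2, 3->3; deleted nodes 8; deleted edges (8,0,cv); (8,2,cv); (8,3,cv); added nodes 9, 10, 11, 12, 13, 14, 15; added edges (12,0,cv); (12,9,cv); (12,11,cv); (13,2,cv); (13,9,cv); (13,10,cv); (14,3,cv); (14,10,cv); (14,11,cv); (15,9,cv); (15,10,cv); (15,11,cv); result: nodes: 0:V, 2:V, 3:V, 4:V, 7:T, 9:V, 10:V, 11:V, 12:T, 13:T, 14:T, 15:T edges: (7,0,cv); (7,2,cv); (7,2,cvk); (7,4,cv); (12,0,cv); (12,9,cv); (12,11,cv); (13,2,cv); (13,9,cv); (13,10,cv); (14,3,cv); (14,10,cv); (14,11,cv); (15,9,cv); (15,10,cv); (15,11,cv)
step 2: rule r1; match: 0->12, 1->0, 2->9, 3->11; deleted nodes 12; deleted edges (12,0,cv); (12,9,cv); (12,11,cv); added nodes 16, 17, 18, 19, 20, 21, 22; added edges (19,0,cv); (19,16,cv); (19,18,cv); (20,9,cv); (20,16,cv); (20,17,cv); (21,11,cv); (21,17,cv); (21,18,cv); (22,16,cv); (22,17,cv); (22,18,cv); result: nodes: 0:V, 2:V, 3:V, 4:V, 7:T, 9:V, 10:V, 11:V, 13:T, 14:T, 15:T, 16:V, 17:V, 18:V, 19:T, 20:T, 21:T, 22:T edges: (7,0,cv); (7,2,cv); (7,2,cvk); (7,4,cv); (13,2,cv); (13,9,cv); (13,10,cv); (14,3,cv); (14,10,cv); (14,11,cv); (15,9,cv); (15,10,cv); (15,11,cv); (19,0,cv); (19,16,cv); (19,18,cv); (20,9,cv); (20,16,cv); (20,17,cv); (21,11,cv); (21,17,cv); (21,18,cv); (22,16,cv); (22,17,cv); (22,18,cv)
final:
nodes: 0:V, 2:V, 3:V, 4:V, 7:T, 9:V, 10:V, 11:V, 13:T, 14:T, 15:T, 16:V, 17:V, 18:V, 19:T, 20:T, 21:T, 22:T
edges: (7,0,cv); (7,2,cv); (7,2,cvk); (7,4,cv); (13,2,cv); (13,9,cv); (13,10,cv); (14,3,cv); (14,10,cv); (14,11,cv); (15,9,cv); (15,10,cv); (15,11,cv); (19,0,cv); (19,16,cv); (19,18,cv); (20,9,cv); (20,16,cv); (20,17,cv); (21,11,cv); (21,17,cv); (21,18,cv); (22,16,cv); (22,17,cv); (22,18,cv)


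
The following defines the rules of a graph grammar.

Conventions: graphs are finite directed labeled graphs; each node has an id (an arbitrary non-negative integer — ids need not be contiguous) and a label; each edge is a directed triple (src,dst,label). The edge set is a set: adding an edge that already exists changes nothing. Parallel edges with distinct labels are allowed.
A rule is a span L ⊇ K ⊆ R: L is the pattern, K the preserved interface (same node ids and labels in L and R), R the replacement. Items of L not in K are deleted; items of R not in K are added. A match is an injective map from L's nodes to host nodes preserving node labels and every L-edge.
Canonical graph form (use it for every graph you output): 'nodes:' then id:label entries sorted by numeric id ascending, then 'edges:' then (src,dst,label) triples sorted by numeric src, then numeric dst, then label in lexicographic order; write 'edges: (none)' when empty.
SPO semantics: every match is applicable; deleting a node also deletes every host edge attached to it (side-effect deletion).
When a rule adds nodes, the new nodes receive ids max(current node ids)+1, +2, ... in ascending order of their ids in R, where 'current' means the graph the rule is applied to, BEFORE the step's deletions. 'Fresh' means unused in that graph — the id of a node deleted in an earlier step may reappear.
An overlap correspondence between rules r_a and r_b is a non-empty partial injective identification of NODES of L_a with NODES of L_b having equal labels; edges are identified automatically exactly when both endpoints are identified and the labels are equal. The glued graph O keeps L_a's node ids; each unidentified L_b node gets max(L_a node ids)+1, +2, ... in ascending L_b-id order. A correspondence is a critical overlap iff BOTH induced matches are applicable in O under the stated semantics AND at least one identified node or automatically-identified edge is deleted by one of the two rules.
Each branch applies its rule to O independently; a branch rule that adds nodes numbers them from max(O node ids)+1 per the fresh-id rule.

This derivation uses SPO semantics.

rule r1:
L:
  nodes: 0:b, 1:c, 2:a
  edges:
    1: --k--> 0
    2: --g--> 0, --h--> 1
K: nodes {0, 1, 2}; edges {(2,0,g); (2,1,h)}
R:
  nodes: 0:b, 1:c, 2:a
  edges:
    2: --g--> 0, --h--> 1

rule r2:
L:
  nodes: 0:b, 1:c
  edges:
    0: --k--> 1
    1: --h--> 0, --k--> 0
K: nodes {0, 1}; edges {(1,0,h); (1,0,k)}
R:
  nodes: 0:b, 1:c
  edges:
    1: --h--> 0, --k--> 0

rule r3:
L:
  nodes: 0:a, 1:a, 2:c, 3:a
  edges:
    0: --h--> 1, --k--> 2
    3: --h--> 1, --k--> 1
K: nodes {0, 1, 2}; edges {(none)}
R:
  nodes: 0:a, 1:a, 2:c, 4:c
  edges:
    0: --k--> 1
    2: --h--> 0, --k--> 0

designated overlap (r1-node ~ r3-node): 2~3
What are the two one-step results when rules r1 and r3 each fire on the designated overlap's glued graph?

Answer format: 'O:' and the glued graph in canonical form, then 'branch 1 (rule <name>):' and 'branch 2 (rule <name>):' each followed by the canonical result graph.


O:
nodes: 0:b, 1:c, 2:a, 3:a, 4:a, 5:c
edges: (1,0,k); (2,0,g); (2,1,h); (2,4,h); (2,4,k); (3,4,h); (3,5,k)
branch 1 (rule r1):
nodes: 0:b, 1:c, 2:a, 3:a, 4:a, 5:c
edges: (2,0,g); (2,1,h); (2,4,h); (2,4,k); (3,4,h); (3,5,k)
branch 2 (rule r3):
nodes: 0:b, 1:c, 3:a, 4:a, 5:c, 6:c
edges: (1,0,k); (3,4,k); (5,3,h); (5,3,k)


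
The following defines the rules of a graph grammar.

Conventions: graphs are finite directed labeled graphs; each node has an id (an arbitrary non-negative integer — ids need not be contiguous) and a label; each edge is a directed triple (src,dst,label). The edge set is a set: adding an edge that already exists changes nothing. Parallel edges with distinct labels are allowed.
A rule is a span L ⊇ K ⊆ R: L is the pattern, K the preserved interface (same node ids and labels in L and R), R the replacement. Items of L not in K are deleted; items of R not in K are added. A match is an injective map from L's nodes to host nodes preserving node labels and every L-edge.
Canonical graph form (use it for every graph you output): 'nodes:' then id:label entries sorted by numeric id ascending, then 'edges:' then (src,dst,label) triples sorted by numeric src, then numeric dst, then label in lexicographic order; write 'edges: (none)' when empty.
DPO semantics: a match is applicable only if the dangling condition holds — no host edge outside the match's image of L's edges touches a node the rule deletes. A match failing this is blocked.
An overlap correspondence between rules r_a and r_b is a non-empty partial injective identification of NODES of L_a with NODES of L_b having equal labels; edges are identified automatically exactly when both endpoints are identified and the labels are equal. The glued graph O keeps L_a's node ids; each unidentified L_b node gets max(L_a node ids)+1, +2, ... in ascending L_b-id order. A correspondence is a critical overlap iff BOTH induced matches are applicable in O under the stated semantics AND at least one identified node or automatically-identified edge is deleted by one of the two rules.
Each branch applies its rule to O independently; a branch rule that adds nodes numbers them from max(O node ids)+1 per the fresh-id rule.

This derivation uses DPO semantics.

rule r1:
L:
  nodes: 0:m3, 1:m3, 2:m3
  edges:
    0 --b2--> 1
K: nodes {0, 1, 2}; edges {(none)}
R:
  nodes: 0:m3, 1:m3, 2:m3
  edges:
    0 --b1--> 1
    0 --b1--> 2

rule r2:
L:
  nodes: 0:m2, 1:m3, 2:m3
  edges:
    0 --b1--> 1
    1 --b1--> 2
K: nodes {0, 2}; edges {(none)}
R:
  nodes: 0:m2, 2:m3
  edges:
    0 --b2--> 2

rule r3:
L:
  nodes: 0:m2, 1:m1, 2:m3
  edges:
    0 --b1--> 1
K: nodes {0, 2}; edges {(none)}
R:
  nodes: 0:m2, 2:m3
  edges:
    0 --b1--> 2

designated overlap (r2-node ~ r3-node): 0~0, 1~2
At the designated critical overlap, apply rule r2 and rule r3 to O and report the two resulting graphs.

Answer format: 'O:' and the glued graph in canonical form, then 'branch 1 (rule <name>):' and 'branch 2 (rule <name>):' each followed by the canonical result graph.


O:
nodes: 0:m2, 1:m3, 2:m3, 3:m1
edges: (0,1,b1); (0,3,b1); (1,2,b1)
branch 1 (rule r2):
nodes: 0:m2, 2:m3, 3:m1
edges: (0,2,b2); (0,3,b1)
branch 2 (rule r3):
nodes: 0:m2, 1:m3, 2:m3
edges: (0,1,b1); (1,2,b1)


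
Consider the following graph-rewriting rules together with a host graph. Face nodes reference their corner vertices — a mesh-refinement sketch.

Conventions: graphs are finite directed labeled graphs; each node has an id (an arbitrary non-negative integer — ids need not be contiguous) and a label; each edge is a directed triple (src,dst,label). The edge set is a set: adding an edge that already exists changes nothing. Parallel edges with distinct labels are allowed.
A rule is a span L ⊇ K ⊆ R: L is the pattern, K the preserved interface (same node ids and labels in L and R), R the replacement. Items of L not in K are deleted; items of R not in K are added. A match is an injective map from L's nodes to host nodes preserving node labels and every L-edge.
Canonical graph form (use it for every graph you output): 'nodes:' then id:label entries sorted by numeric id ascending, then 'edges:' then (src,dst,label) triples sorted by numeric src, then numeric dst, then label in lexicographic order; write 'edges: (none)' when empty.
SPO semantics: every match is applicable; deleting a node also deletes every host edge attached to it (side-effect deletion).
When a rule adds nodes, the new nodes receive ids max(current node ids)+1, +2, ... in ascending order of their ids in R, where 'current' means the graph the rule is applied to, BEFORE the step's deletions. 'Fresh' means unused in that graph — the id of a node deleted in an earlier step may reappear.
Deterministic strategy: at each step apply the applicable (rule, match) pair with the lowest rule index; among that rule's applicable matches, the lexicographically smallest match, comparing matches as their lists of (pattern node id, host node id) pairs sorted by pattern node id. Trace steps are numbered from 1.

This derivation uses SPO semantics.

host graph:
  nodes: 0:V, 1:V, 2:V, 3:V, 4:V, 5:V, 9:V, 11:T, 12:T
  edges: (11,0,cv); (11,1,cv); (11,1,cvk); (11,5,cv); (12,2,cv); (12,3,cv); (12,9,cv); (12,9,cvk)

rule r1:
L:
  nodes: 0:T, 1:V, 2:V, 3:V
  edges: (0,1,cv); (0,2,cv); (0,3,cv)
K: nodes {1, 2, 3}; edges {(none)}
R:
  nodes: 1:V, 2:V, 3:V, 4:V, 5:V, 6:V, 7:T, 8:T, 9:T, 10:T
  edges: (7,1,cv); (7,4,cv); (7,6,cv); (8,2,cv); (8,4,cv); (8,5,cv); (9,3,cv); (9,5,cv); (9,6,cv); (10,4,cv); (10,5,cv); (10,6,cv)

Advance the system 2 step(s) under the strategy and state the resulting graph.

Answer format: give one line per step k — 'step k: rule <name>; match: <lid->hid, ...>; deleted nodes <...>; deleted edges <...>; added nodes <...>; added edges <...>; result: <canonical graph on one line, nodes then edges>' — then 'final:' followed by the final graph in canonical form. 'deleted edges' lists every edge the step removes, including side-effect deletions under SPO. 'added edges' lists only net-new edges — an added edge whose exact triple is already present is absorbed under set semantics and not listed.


step 1: rule r1; match: 0->11, 1->0, 2->1, 3->5; deleted nodes 11; deleted edges (11,0,cv); (11,1,cv); (11,1,cvk); (11,5,cv); added nodes 13, 14, 15, 16, 17, 18, 19; added edges (16,0,cv); (16,13,cv); (16,15,cv); (17,1,cv); (17,13,cv); (17,14,cv); (18,5,cv); (18,14,cv); (18,15,cv); (19,13,cv); (19,14,cv); (19,15,cv); result: nodes: 0:V, 1:V, 2:V, 3:V, 4:V, 5:V, 9:V, 12:T, 13:V, 14:V, 15:V, 16:T, 17:T, 18:T, 19:T edges: (12,2,cv); (12,3,cv); (12,9,cv); (12,9,cvk); (16,0,cv); (16,13,cv); (16,15,cv); (17,1,cv); (17,13,cv); (17,14,cv); (18,5,cv); (18,14,cv); (18,15,cv); (19,13,cv); (19,14,cv); (19,15,cv)
step 2: rule r1; match: 0->12, 1->2, 2->3, 3->9; deleted nodes 12; deleted edges (12,2,cv); (12,3,cv); (12,9,cv); (12,9,cvk); added nodes 20, 21, 22, 23, 24, 25, 26; added edges (23,2,cv); (23,20,cv); (23,22,cv); (24,3,cv); (24,20,cv); (24,21,cv); (25,9,cv); (25,21,cv); (25,22,cv); (26,20,cv); (26,21,cv); (26,22,cv); result: nodes: 0:V, 1:V, 2:V, 3:V, 4:V, 5:V, 9:V, 13:V, 14:V, 15:V, 16:T, 17:T, 18:T, 19:T, 20:V, 21:V, 22:V, 23:T, 24:T, 25:T, 26:T edges: (16,0,cv); (16,13,cv); (16,15,cv); (17,1,cv); (17,13,cv); (17,14,cv); (18,5,cv); (18,14,cv); (18,15,cv); (19,13,cv); (19,14,cv); (19,15,cv); (23,2,cv); (23,20,cv); (23,22,cv); (24,3,cv); (24,20,cv); (24,21,cv); (25,9,cv); (25,21,cv); (25,22,cv); (26,20,cv); (26,21,cv); (26,22,cv)
final:
nodes: 0:V, 1:V, 2:V, 3:V, 4:V, 5:V, 9:V, 13:V, 14:V, 15:V, 16:T, 17:T, 18:T, 19:T, 20:V, 21:V, 22:V, 23:T, 24:T, 25:T, 26:T
edges: (16,0,cv); (16,13,cv); (16,15,cv); (17,1,cv); (17,13,cv); (17,14,cv); (18,5,cv); (18,14,cv); (18,15,cv); (19,13,cv); (19,14,cv); (19,15,cv); (23,2,cv); (23,20,cv); (23,22,cv); (24,3,cv); (24,20,cv); (24,21,cv); (25,9,cv); (25,21,cv); (25,22,cv); (26,20,cv); (26,21,cv); (26,22,cv)


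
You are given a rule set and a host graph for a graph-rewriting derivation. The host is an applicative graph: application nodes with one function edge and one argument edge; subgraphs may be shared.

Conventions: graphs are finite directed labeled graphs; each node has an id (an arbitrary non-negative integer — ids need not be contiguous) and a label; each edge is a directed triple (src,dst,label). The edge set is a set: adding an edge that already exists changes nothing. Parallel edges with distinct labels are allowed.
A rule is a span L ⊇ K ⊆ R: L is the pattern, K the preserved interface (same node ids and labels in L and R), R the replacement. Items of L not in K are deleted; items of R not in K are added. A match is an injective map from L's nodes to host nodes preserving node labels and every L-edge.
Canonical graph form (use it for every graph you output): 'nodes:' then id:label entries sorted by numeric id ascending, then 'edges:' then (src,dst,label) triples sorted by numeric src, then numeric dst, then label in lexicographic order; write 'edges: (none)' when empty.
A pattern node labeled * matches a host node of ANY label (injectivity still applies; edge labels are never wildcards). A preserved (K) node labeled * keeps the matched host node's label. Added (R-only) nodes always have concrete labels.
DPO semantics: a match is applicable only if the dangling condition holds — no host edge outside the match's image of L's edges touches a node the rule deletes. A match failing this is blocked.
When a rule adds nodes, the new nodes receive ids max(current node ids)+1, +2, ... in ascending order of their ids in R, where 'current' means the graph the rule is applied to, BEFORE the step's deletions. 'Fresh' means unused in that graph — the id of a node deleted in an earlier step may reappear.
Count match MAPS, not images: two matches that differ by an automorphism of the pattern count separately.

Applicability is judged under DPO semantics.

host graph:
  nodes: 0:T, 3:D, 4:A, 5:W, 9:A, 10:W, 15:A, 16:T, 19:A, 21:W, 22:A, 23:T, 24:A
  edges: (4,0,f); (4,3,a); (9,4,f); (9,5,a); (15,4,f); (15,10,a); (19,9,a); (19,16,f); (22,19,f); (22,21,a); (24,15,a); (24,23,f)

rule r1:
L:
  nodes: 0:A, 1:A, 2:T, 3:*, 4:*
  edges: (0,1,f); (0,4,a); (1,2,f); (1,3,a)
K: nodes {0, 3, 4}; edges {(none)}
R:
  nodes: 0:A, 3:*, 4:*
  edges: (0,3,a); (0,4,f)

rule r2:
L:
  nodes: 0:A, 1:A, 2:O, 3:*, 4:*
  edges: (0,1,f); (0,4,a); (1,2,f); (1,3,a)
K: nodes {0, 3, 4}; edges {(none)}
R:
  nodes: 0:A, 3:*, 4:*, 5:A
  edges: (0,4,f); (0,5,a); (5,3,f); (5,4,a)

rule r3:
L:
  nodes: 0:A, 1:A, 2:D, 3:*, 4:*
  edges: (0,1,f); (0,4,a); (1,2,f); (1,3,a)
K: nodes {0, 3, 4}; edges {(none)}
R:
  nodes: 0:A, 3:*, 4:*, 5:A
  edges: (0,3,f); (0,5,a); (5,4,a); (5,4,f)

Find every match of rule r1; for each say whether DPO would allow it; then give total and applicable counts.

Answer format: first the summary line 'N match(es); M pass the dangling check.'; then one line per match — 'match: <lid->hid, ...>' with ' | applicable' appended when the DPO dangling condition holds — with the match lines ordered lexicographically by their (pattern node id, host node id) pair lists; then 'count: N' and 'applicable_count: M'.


3 match(es); 1 pass the dangling check.
match: 0->9, 1->4, 2->0, 3->3, 4->5
match: 0->15, 1->4, 2->0, 3->3, 4->10
match: 0->22, 1->19, 2->16, 3->9, 4->21 | applicable
count: 3
applicable_count: 1
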